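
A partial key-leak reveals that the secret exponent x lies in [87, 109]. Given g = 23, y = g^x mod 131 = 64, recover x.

Compute 23^87 mod 131 = 29, then multiply by 23 repeatedly:
  23^87=29  23^88=12  23^89=14  23^90=60  23^91=70
  23^92=38  23^93=88  23^94=59  23^95=47  23^96=33
  23^97=104  23^98=34  23^99=127  23^100=39  23^101=111
  23^102=64
Found 64 at exponent 102.

102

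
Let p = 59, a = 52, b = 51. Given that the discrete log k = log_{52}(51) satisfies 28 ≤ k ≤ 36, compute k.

Compute 52^28 mod 59 = 17, then multiply by 52 repeatedly:
  52^28=17  52^29=58  52^30=7  52^31=10  52^32=48
  52^33=18  52^34=51
Found 51 at exponent 34.

34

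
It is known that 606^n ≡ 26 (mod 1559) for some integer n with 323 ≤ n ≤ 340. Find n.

340

Compute 606^323 mod 1559 = 1023, then multiply by 606 repeatedly:
  606^323=1023  606^324=1015  606^325=844  606^326=112  606^327=835
  606^328=894  606^329=791  606^330=733  606^331=1442  606^332=812
  606^333=987  606^334=1025  606^335=668  606^336=1027  606^337=321
  606^338=1210  606^339=530  606^340=26
Found 26 at exponent 340.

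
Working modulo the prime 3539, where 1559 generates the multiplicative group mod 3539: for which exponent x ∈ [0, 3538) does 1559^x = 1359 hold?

3386

Baby-step giant-step with m = ceil(sqrt(3538)) = 60.
Baby table (1559^j mod 3539 for j=0..59):
  0:1  1:1559  2:2727  3:1054  4:1090  5:590  6:3209  7:2224
  8:2535  9:2541  10:1278  11:3484  12:2730  13:2192  14:2193  15:213
  16:2940  17:455  18:1545  19:2135  20:1805  21:490  22:3025  23:2027
  24:3305  25:3250  26:2441  27:1094  28:3287  29:3500  30:2901  31:3356
  32:1362  33:3497  34:1763  35:2253  36:1739  37:227  38:3532  39:3243
  40:2145  41:3239  42:2987  43:2948  44:2310  45:2127  46:3489  47:3447
  48:1671  49:385  50:2124  51:2351  52:2344  53:2048  54:654  55:354
  56:3341  57:2750  58:1521  59:109
Giant step factor: 1559^(-60) ≡ 60 (mod 3539).
Scan 1359·60^i mod 3539 for i = 0, 1, …:
  i=0: 1359   i=1: 143   i=2: 1502   i=3: 1645
  i=4: 3147   i=5: 1253   i=6: 861   i=7: 2114
  i=8: 2975   i=9: 1550     …   i=55: 2459
  i=56: 2441
Match at i=56, j=26: x = 56·60 + 26 = 3386.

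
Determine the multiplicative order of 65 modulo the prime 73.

The order of 65 must divide p − 1 = 72 = 2^3 · 3^2.
Divisors: 1, 2, 3, 4, 6, 8, 9, 12, 18, 24, 36, 72.
Check each in increasing order: 65^1 ≡ 65;  65^2 ≡ 64;  65^3 ≡ 72;  65^4 ≡ 8;  65^6 ≡ 1.
Smallest exponent giving 1 is 6.

6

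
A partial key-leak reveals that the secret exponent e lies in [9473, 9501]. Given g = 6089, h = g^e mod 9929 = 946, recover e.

Compute 6089^9473 mod 9929 = 1419, then multiply by 6089 repeatedly:
  6089^9473=1419  6089^9474=2061  6089^9475=9102  6089^9476=8329  6089^9477=7878
  6089^9478=2143  6089^9479=2021  6089^9480=3838  6089^9481=6645  6089^9482=730
  6089^9483=6707  6089^9484=946
Found 946 at exponent 9484.

9484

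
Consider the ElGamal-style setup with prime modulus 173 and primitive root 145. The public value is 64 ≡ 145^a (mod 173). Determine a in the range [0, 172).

Baby-step giant-step with m = ceil(sqrt(172)) = 14.
Baby table (145^j mod 173 for j=0..13):
  0:1  1:145  2:92  3:19  4:160  5:18  6:15  7:99
  8:169  9:112  10:151  11:97  12:52  13:101
Giant step factor: 145^(-14) ≡ 49 (mod 173).
Scan 64·49^i mod 173 for i = 0, 1, …:
  i=0: 64   i=1: 22   i=2: 40   i=3: 57
  i=4: 25   i=5: 14   i=6: 167   i=7: 52
Match at i=7, j=12: a = 7·14 + 12 = 110.

110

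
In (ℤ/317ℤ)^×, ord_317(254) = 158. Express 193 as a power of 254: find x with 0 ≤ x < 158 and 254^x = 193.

70

Baby-step giant-step with m = ceil(sqrt(158)) = 13.
Baby table (254^j mod 317 for j=0..12):
  0:1  1:254  2:165  3:66  4:280  5:112  6:235  7:94
  8:101  9:294  10:181  11:9  12:67
Giant step factor: 254^(-13) ≡ 168 (mod 317).
Scan 193·168^i mod 317 for i = 0, 1, …:
  i=0: 193   i=1: 90   i=2: 221   i=3: 39
  i=4: 212   i=5: 112
Match at i=5, j=5: x = 5·13 + 5 = 70.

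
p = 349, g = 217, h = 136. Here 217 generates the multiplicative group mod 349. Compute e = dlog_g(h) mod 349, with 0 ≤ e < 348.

87

Baby-step giant-step with m = ceil(sqrt(348)) = 19.
Baby table (217^j mod 349 for j=0..18):
  0:1  1:217  2:323  3:291  4:327  5:112  6:223  7:229
  8:135  9:328  10:329  11:197  12:171  13:113  14:91  15:203
  16:77  17:306  18:92
Giant step factor: 217^(-19) ≡ 59 (mod 349).
Scan 136·59^i mod 349 for i = 0, 1, …:
  i=0: 136   i=1: 346   i=2: 172   i=3: 27
  i=4: 197
Match at i=4, j=11: e = 4·19 + 11 = 87.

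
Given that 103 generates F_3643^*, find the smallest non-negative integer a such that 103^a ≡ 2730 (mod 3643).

Baby-step giant-step with m = ceil(sqrt(3642)) = 61.
Baby table (103^j mod 3643 for j=0..60):
  0:1  1:103  2:3323  3:3470  4:396  5:715  6:785  7:709
  8:167  9:2629  10:1205  11:253  12:558  13:2829  14:3590  15:1827
  16:2388  17:1883  18:870  19:2178  20:2111  21:2496  22:2078  23:2740
  24:1709  25:1163  26:3213  27:3069  28:2809  29:1530  30:941  31:2205
  32:1249  33:1142  34:1050  35:2503  36:2799  37:500  38:498  39:292
  40:932  41:1278  42:486  43:2699  44:1129  45:3354  46:3020  47:1405
  48:2638  49:2132  50:1016  51:2644  52:2750  53:2739  54:1606  55:1483
  56:3386  57:2673  58:2094  59:745  60:232
Giant step factor: 103^(-61) ≡ 3012 (mod 3643).
Scan 2730·3012^i mod 3643 for i = 0, 1, …:
  i=0: 2730   i=1: 509   i=2: 3048   i=3: 216
  i=4: 2138   i=5: 2475   i=6: 1122   i=7: 2403
  i=8: 2838   i=9: 1578     …   i=15: 3635
  i=16: 1405
Match at i=16, j=47: a = 16·61 + 47 = 1023.

1023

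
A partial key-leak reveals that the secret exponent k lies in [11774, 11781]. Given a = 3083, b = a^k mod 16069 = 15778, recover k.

11776

Compute 3083^11774 mod 16069 = 4040, then multiply by 3083 repeatedly:
  3083^11774=4040  3083^11775=1845  3083^11776=15778
Found 15778 at exponent 11776.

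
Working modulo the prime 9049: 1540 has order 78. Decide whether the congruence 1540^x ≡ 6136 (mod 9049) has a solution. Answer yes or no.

6136 ∈ ⟨1540⟩ iff 6136^78 ≡ 1 (mod 9049), since |⟨1540⟩| = 78.
6136^78 mod 9049 = 7461.
Since 7461 ≠ 1, 6136 does not lie in the subgroup.

no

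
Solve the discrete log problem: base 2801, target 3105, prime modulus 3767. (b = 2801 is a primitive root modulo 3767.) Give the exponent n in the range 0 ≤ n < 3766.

Baby-step giant-step with m = ceil(sqrt(3766)) = 62.
Baby table (2801^j mod 3767 for j=0..61):
  0:1  1:2801  2:2707  3:3103  4:1034  5:3178  6:157  7:2785
  8:3095  9:1228  10:357  11:1702  12:2047  13:273  14:3739  15:679
  16:3311  17:3524  18:1184  19:1424  20:3138  21:1127  22:3748  23:3286
  24:1305  25:1315  26:2956  27:3657  28:784  29:3590  30:1467  31:3037
  32:751  33:1565  34:2544  35:2347  36:532  37:2167  38:1130  39:850
  40:106  41:3080  42:650  43:1189  44:361  45:1605  46:1574  47:1384
  48:341  49:2090  50:172  51:3363  52:2263  53:2569  54:799  55:401
  56:635  57:611  58:1193  59:264  60:1132  61:2685
Giant step factor: 2801^(-62) ≡ 967 (mod 3767).
Scan 3105·967^i mod 3767 for i = 0, 1, …:
  i=0: 3105   i=1: 236   i=2: 2192   i=3: 2610
  i=4: 3747   i=5: 3262   i=6: 1375   i=7: 3641
  i=8: 2469   i=9: 3012     …   i=40: 156
  i=41: 172
Match at i=41, j=50: n = 41·62 + 50 = 2592.

2592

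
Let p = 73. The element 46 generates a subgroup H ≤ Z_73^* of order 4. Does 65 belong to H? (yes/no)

no

⟨46⟩ has order 4; its elements mod 73 are {1, 27, 46, 72}.
65 is not in this set.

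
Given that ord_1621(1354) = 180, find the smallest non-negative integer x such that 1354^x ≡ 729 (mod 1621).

Baby-step giant-step with m = ceil(sqrt(180)) = 14.
Baby table (1354^j mod 1621 for j=0..13):
  0:1  1:1354  2:1586  3:1240  4:1225  5:367  6:892  7:123
  8:1200  9:558  10:146  11:1543  12:1374  13:1109
Giant step factor: 1354^(-14) ≡ 1618 (mod 1621).
Scan 729·1618^i mod 1621 for i = 0, 1, …:
  i=0: 729   i=1: 1055   i=2: 77   i=3: 1390
  i=4: 693   i=5: 1163   i=6: 1374
Match at i=6, j=12: x = 6·14 + 12 = 96.

96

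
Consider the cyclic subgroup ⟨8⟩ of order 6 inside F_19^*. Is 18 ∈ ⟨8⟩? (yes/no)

⟨8⟩ has order 6; its elements mod 19 are {1, 7, 8, 11, 12, 18}.
18 is in this set.

yes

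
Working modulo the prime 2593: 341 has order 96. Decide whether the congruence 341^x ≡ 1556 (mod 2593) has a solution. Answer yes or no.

yes

1556 ∈ ⟨341⟩ iff 1556^96 ≡ 1 (mod 2593), since |⟨341⟩| = 96.
1556^96 mod 2593 = 1.
Since 1 = 1, 1556 lies in the subgroup.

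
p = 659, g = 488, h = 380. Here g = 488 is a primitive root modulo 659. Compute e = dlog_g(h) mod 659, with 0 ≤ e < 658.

Baby-step giant-step with m = ceil(sqrt(658)) = 26.
Baby table (488^j mod 659 for j=0..25):
  0:1  1:488  2:245  3:281  4:56  5:309  6:540  7:579
  8:500  9:170  10:585  11:133  12:322  13:294  14:469  15:199
  16:239  17:648  18:563  19:600  20:204  21:43  22:555  23:650
  24:221  25:431
Giant step factor: 488^(-26) ≡ 271 (mod 659).
Scan 380·271^i mod 659 for i = 0, 1, …:
  i=0: 380   i=1: 176   i=2: 248   i=3: 649
  i=4: 585
Match at i=4, j=10: e = 4·26 + 10 = 114.

114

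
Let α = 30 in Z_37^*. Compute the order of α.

18

The order of 30 must divide p − 1 = 36 = 2^2 · 3^2.
Divisors: 1, 2, 3, 4, 6, 9, 12, 18, 36.
Check each in increasing order: 30^1 ≡ 30;  30^2 ≡ 12;  30^3 ≡ 27;  30^4 ≡ 33;  30^6 ≡ 26;  30^9 ≡ 36;  30^12 ≡ 10;  30^18 ≡ 1.
Smallest exponent giving 1 is 18.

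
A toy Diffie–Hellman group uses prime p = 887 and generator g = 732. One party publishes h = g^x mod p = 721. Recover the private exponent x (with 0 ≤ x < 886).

Baby-step giant-step with m = ceil(sqrt(886)) = 30.
Baby table (732^j mod 887 for j=0..29):
  0:1  1:732  2:76  3:638  4:454  5:590  6:798  7:490
  8:332  9:873  10:396  11:710  12:825  13:740  14:610  15:359
  16:236  17:674  18:196  19:665  20:704  21:868  22:284  23:330
  24:296  25:244  26:321  27:804  28:447  29:788
Giant step factor: 732^(-30) ≡ 877 (mod 887).
Scan 721·877^i mod 887 for i = 0, 1, …:
  i=0: 721   i=1: 773   i=2: 253   i=3: 131
  i=4: 464   i=5: 682   i=6: 276   i=7: 788
Match at i=7, j=29: x = 7·30 + 29 = 239.

239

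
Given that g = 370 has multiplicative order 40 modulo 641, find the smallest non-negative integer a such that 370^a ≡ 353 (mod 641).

Successive powers of 370 modulo 641:
  370^0=1  370^1=370  370^2=367  370^3=539  370^4=79  370^5=385
  370^6=148  370^7=275  370^8=472  370^9=288  370^10=154  370^11=572
  370^12=110  370^13=317  370^14=628  370^15=318  370^16=357  370^17=44
  370^18=255  370^19=123  370^20=640  370^21=271  370^22=274  370^23=102
  370^24=562  370^25=256  370^26=493  370^27=366  370^28=169  370^29=353
So 370^29 ≡ 353 (mod 641), giving a = 29.

29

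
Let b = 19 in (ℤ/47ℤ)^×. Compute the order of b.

The order of 19 must divide p − 1 = 46 = 2 · 23.
Divisors: 1, 2, 23, 46.
Check each in increasing order: 19^1 ≡ 19;  19^2 ≡ 32;  19^23 ≡ 46;  19^46 ≡ 1.
Smallest exponent giving 1 is 46.

46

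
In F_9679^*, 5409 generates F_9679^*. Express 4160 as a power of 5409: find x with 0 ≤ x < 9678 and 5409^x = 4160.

7361

Baby-step giant-step with m = ceil(sqrt(9678)) = 99.
Baby table (5409^j mod 9679 for j=0..98):
  0:1  1:5409  2:7343  3:5350  4:7619  5:7668  6:1697  7:3381
  8:4198  9:48  10:7978  11:4020  12:5146  13:7589  14:262  15:4024
  16:7424  17:7924  18:2304  19:5463  20:9059  21:5033  22:6149  23:2897
  24:9251  25:7908  26:2871  27:4123  28:891  29:8956  30:9288  31:4782
  32:3550  33:8493  34:2103  35:2302  36:4324  37:4052  38:4012  39:590
  40:6919  41:5857  42:1146  43:4154  44:4027  45:4293  46:916  47:8675
  48:8962  49:3026  50:445  51:6613  52:5812  53:9395  54:2805  55:5252
  56:203  57:4300  58:63  59:2002  60:7696  61:7964  62:5726  63:8813
  64:442  65:65  66:3141  67:3024  68:8985  69:1606  70:4791  71:3836
  72:6827  73:1858  74:3120  75:5583  76:9646  77:5404  78:9335  79:7351
  80:227  81:8289  82:2073  83:4575  84:6651  85:8095  86:7738  87:2846
  88:4404  89:1217  90:1033  91:2714  92:6662  93:9520  94:1400  95:3622
  96:1102  97:8133  98:342
Giant step factor: 5409^(-99) ≡ 8230 (mod 9679).
Scan 4160·8230^i mod 9679 for i = 0, 1, …:
  i=0: 4160   i=1: 2177   i=2: 881   i=3: 1059
  i=4: 4470   i=5: 7900   i=6: 3157   i=7: 3674
  i=8: 9503   i=9: 3370     …   i=73: 7600
  i=74: 2302
Match at i=74, j=35: x = 74·99 + 35 = 7361.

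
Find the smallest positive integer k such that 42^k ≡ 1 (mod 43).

2

The order of 42 must divide p − 1 = 42 = 2 · 3 · 7.
Divisors: 1, 2, 3, 6, 7, 14, 21, 42.
Check each in increasing order: 42^1 ≡ 42;  42^2 ≡ 1.
Smallest exponent giving 1 is 2.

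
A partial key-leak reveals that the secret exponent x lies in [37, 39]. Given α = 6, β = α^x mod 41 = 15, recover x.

37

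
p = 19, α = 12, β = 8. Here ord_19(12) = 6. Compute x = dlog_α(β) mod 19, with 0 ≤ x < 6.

Successive powers of 12 modulo 19:
  12^0=1  12^1=12  12^2=11  12^3=18  12^4=7  12^5=8
So 12^5 ≡ 8 (mod 19), giving x = 5.

5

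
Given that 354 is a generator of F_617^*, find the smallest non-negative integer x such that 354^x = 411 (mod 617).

445

Baby-step giant-step with m = ceil(sqrt(616)) = 25.
Baby table (354^j mod 617 for j=0..24):
  0:1  1:354  2:65  3:181  4:523  5:42  6:60  7:262
  8:198  9:371  10:530  11:52  12:515  13:295  14:157  15:48
  16:333  17:35  18:50  19:424  20:165  21:412  22:236  23:249
  24:532
Giant step factor: 354^(-25) ≡ 233 (mod 617).
Scan 411·233^i mod 617 for i = 0, 1, …:
  i=0: 411   i=1: 128   i=2: 208   i=3: 338
  i=4: 395   i=5: 102   i=6: 320   i=7: 520
  i=8: 228   i=9: 62     …   i=16: 149
  i=17: 165
Match at i=17, j=20: x = 17·25 + 20 = 445.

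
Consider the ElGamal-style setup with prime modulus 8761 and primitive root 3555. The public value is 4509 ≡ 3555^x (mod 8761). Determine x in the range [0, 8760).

7340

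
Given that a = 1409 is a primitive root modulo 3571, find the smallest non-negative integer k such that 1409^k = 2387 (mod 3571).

2015

Baby-step giant-step with m = ceil(sqrt(3570)) = 60.
Baby table (1409^j mod 3571 for j=0..59):
  0:1  1:1409  2:3376  3:212  4:2315  5:1512  6:2092  7:1553
  8:2725  9:700  10:704  11:2769  12:1989  13:2837  14:1384  15:290
  16:1516  17:586  18:773  19:2  20:2818  21:3181  22:424  23:1059
  24:3024  25:613  26:3106  27:1879  28:1400  29:1408  30:1967  31:407
  32:2103  33:2768  34:580  35:3032  36:1172  37:1546  38:4  39:2065
  40:2791  41:848  42:2118  43:2477  44:1226  45:2641  46:187  47:2800
  48:2816  49:363  50:814  51:635  52:1965  53:1160  54:2493  55:2344
  56:3092  57:8  58:559  59:2011
Giant step factor: 1409^(-60) ≡ 2773 (mod 3571).
Scan 2387·2773^i mod 3571 for i = 0, 1, …:
  i=0: 2387   i=1: 2088   i=2: 1433   i=3: 2757
  i=4: 3221   i=5: 762   i=6: 2565   i=7: 2884
  i=8: 1863   i=9: 2433     …   i=32: 32
  i=33: 3032
Match at i=33, j=35: k = 33·60 + 35 = 2015.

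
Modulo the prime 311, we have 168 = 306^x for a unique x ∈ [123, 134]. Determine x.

130

Compute 306^123 mod 311 = 114, then multiply by 306 repeatedly:
  306^123=114  306^124=52  306^125=51  306^126=56  306^127=31
  306^128=156  306^129=153  306^130=168
Found 168 at exponent 130.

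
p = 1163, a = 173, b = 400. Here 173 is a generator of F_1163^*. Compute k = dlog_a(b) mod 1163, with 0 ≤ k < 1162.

340

Baby-step giant-step with m = ceil(sqrt(1162)) = 35.
Baby table (173^j mod 1163 for j=0..34):
  0:1  1:173  2:854  3:41  4:115  5:124  6:518  7:63
  8:432  9:304  10:257  11:267  12:834  13:70  14:480  15:467
  16:544  17:1072  18:539  19:207  20:921  21:2  22:346  23:545
  24:82  25:230  26:248  27:1036  28:126  29:864  30:608  31:514
  32:534  33:505  34:140
Giant step factor: 173^(-35) ≡ 888 (mod 1163).
Scan 400·888^i mod 1163 for i = 0, 1, …:
  i=0: 400   i=1: 485   i=2: 370   i=3: 594
  i=4: 633   i=5: 375   i=6: 382   i=7: 783
  i=8: 993   i=9: 230
Match at i=9, j=25: k = 9·35 + 25 = 340.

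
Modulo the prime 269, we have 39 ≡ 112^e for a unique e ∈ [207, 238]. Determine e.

Compute 112^207 mod 269 = 236, then multiply by 112 repeatedly:
  112^207=236  112^208=70  112^209=39
Found 39 at exponent 209.

209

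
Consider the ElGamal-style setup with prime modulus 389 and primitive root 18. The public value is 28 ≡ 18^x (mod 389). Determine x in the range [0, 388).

290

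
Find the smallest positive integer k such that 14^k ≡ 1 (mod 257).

256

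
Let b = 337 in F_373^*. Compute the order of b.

93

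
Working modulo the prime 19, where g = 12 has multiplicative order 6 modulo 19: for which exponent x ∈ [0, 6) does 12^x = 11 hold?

Successive powers of 12 modulo 19:
  12^0=1  12^1=12  12^2=11
So 12^2 ≡ 11 (mod 19), giving x = 2.

2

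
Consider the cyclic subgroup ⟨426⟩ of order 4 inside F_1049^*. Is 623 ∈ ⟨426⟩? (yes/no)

⟨426⟩ has order 4; its elements mod 1049 are {1, 426, 623, 1048}.
623 is in this set.

yes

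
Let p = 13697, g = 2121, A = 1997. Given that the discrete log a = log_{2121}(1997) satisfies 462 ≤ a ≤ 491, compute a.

489

Compute 2121^462 mod 13697 = 1344, then multiply by 2121 repeatedly:
  2121^462=1344  2121^463=1648  2121^464=2673  2121^465=12572  2121^466=10850
  2121^467=1890  2121^468=9166  2121^469=5043  2121^470=12543  2121^471=4129
  2121^472=5226  2121^473=3473  2121^474=10944  2121^475=9506  2121^476=242
  2121^477=6493  2121^478=6168  2121^479=1693  2121^480=2239  2121^481=9757
  2121^482=12127  2121^483=12098  2121^484=5377  2121^485=8713  2121^486=3020
  2121^487=8921  2121^488=5884  2121^489=1997
Found 1997 at exponent 489.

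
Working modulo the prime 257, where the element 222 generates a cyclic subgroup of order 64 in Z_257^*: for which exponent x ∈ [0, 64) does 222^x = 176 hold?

11

Successive powers of 222 modulo 257:
  222^0=1  222^1=222  222^2=197  222^3=44  222^4=2  222^5=187
  222^6=137  222^7=88  222^8=4  222^9=117  222^10=17  222^11=176
So 222^11 ≡ 176 (mod 257), giving x = 11.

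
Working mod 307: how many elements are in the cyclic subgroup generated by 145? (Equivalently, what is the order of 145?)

51

The order of 145 must divide p − 1 = 306 = 2 · 3^2 · 17.
Divisors: 1, 2, 3, 6, 9, 17, 18, 34, 51, 102, 153, 306.
Check each in increasing order: 145^1 ≡ 145;  145^2 ≡ 149;  145^3 ≡ 115;  145^6 ≡ 24;  145^9 ≡ 304;  145^17 ≡ 17;  145^18 ≡ 9;  145^34 ≡ 289;  145^51 ≡ 1.
Smallest exponent giving 1 is 51.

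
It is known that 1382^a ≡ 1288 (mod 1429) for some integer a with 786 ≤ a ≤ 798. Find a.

Compute 1382^786 mod 1429 = 626, then multiply by 1382 repeatedly:
  1382^786=626  1382^787=587  1382^788=991  1382^789=580  1382^790=1320
  1382^791=836  1382^792=720  1382^793=456  1382^794=3  1382^795=1288
Found 1288 at exponent 795.

795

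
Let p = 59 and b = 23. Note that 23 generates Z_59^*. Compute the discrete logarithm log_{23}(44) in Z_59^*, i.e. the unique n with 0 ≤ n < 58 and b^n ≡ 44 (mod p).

25

Baby-step giant-step with m = ceil(sqrt(58)) = 8.
Baby table (23^j mod 59 for j=0..7):
  0:1  1:23  2:57  3:13  4:4  5:33  6:51  7:52
Giant step factor: 23^(-8) ≡ 48 (mod 59).
Scan 44·48^i mod 59 for i = 0, 1, …:
  i=0: 44   i=1: 47   i=2: 14   i=3: 23
Match at i=3, j=1: n = 3·8 + 1 = 25.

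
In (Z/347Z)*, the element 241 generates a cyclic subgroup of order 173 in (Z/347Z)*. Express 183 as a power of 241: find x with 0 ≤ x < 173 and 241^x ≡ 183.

142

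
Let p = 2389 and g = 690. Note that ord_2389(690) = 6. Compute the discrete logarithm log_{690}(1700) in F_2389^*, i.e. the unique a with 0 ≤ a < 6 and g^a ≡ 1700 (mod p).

5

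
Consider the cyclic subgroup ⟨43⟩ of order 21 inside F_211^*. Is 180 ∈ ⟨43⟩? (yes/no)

180 ∈ ⟨43⟩ iff 180^21 ≡ 1 (mod 211), since |⟨43⟩| = 21.
180^21 mod 211 = 1.
Since 1 = 1, 180 lies in the subgroup.

yes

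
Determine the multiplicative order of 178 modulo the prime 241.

48

The order of 178 must divide p − 1 = 240 = 2^4 · 3 · 5.
Divisors: 1, 2, 3, 4, 5, 6, 8, 10, 12, 15, 16, 20, 24, 30, 40, 48, 60, 80, 120, 240.
Check each in increasing order: 178^1 ≡ 178;  178^2 ≡ 113;  178^3 ≡ 111;  178^4 ≡ 237;  178^5 ≡ 11;  178^6 ≡ 30;  178^8 ≡ 16;  178^10 ≡ 121;  178^12 ≡ 177;  178^15 ≡ 126;  178^16 ≡ 15;  178^20 ≡ 181;  178^24 ≡ 240;  178^30 ≡ 211;  178^40 ≡ 226;  178^48 ≡ 1.
Smallest exponent giving 1 is 48.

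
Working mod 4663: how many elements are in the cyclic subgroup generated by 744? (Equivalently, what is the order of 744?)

The order of 744 must divide p − 1 = 4662 = 2 · 3^2 · 7 · 37.
Divisors: 1, 2, 3, 6, 7, 9, 14, 18, 21, 37, 42, 63, 74, 111, 126, 222, 259, 333, 518, 666, 777, 1554, 2331, 4662.
Check each in increasing order: 744^1 ≡ 744;  744^2 ≡ 3302;  744^3 ≡ 3950;  744^6 ≡ 102;  744^7 ≡ 1280;  744^9 ≡ 1882;  744^14 ≡ 1687;  744^18 ≡ 2707;  744^21 ≡ 391;  744^37 ≡ 675;  744^42 ≡ 3665;  744^63 ≡ 1474;  744^74 ≡ 3314;  744^111 ≡ 3373;  744^126 ≡ 4381;  744^222 ≡ 4072;  744^259 ≡ 2093;  744^333 ≡ 2321;  744^518 ≡ 2092;  744^666 ≡ 1276;  744^777 ≡ 4662;  744^1554 ≡ 1.
Smallest exponent giving 1 is 1554.

1554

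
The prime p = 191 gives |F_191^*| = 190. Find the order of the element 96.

95

The order of 96 must divide p − 1 = 190 = 2 · 5 · 19.
Divisors: 1, 2, 5, 10, 19, 38, 95, 190.
Check each in increasing order: 96^1 ≡ 96;  96^2 ≡ 48;  96^5 ≡ 6;  96^10 ≡ 36;  96^19 ≡ 109;  96^38 ≡ 39;  96^95 ≡ 1.
Smallest exponent giving 1 is 95.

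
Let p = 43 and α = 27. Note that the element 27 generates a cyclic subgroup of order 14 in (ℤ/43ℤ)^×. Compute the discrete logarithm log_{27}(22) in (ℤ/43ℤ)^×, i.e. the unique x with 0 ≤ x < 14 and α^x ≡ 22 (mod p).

5

Successive powers of 27 modulo 43:
  27^0=1  27^1=27  27^2=41  27^3=32  27^4=4  27^5=22
So 27^5 ≡ 22 (mod 43), giving x = 5.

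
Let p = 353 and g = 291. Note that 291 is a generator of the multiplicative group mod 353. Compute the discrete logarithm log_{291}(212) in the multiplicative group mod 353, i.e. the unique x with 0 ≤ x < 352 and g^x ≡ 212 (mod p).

Baby-step giant-step with m = ceil(sqrt(352)) = 19.
Baby table (291^j mod 353 for j=0..18):
  0:1  1:291  2:314  3:300  4:109  5:302  6:338  7:224
  8:232  9:89  10:130  11:59  12:225  13:170  14:50  15:77
  16:168  17:174  18:155
Giant step factor: 291^(-19) ≡ 210 (mod 353).
Scan 212·210^i mod 353 for i = 0, 1, …:
  i=0: 212   i=1: 42   i=2: 348   i=3: 9
  i=4: 125   i=5: 128   i=6: 52   i=7: 330
  i=8: 112   i=9: 222     …   i=13: 21
  i=14: 174
Match at i=14, j=17: x = 14·19 + 17 = 283.

283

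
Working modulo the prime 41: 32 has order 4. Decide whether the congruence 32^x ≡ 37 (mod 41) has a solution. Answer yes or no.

no

⟨32⟩ has order 4; its elements mod 41 are {1, 9, 32, 40}.
37 is not in this set.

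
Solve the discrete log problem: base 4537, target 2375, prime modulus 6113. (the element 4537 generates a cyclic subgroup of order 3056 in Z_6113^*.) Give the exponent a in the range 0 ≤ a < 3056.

2367

Baby-step giant-step with m = ceil(sqrt(3056)) = 56.
Baby table (4537^j mod 6113 for j=0..55):
  0:1  1:4537  2:1898  3:4122  4:1847  5:5029  6:2857  7:2649
  8:355  9:2916  10:1360  11:2303  12:1594  13:299  14:5590  15:5106
  16:3765  17:2083  18:5986  19:4536  20:3474  21:2224  22:3838  23:3182
  24:3941  25:5905  26:3819  27:2561  28:4557  29:943  30:5404  31:4818
  32:5291  33:5629  34:4772  35:4431  36:3903  37:4663  38:5051  39:4863
  40:1614  41:5457  42:759  43:1964  44:4027  45:4855  46:1996  47:2499
  48:4461  49:5527  50:473  51:338  52:5256  53:5772  54:5585  55:760
Giant step factor: 4537^(-56) ≡ 5341 (mod 6113).
Scan 2375·5341^i mod 6113 for i = 0, 1, …:
  i=0: 2375   i=1: 400   i=2: 2963   i=3: 4939
  i=4: 1604   i=5: 2651   i=6: 1283   i=7: 5943
  i=8: 2867   i=9: 5695     …   i=41: 516
  i=42: 5106
Match at i=42, j=15: a = 42·56 + 15 = 2367.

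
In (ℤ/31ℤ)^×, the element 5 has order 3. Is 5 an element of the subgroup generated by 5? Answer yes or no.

⟨5⟩ has order 3; its elements mod 31 are {1, 5, 25}.
5 is in this set.

yes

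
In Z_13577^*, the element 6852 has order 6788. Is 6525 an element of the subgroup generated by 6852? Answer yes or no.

6525 ∈ ⟨6852⟩ iff 6525^6788 ≡ 1 (mod 13577), since |⟨6852⟩| = 6788.
6525^6788 mod 13577 = 1.
Since 1 = 1, 6525 lies in the subgroup.

yes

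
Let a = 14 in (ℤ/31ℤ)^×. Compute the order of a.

15

The order of 14 must divide p − 1 = 30 = 2 · 3 · 5.
Divisors: 1, 2, 3, 5, 6, 10, 15, 30.
Check each in increasing order: 14^1 ≡ 14;  14^2 ≡ 10;  14^3 ≡ 16;  14^5 ≡ 5;  14^6 ≡ 8;  14^10 ≡ 25;  14^15 ≡ 1.
Smallest exponent giving 1 is 15.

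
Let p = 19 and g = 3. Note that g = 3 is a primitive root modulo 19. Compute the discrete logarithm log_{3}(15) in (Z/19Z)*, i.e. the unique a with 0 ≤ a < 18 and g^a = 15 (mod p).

Successive powers of 3 modulo 19:
  3^0=1  3^1=3  3^2=9  3^3=8  3^4=5  3^5=15
So 3^5 ≡ 15 (mod 19), giving a = 5.

5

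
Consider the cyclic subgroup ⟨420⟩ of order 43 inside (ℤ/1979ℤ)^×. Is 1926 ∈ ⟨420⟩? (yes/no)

no

1926 ∈ ⟨420⟩ iff 1926^43 ≡ 1 (mod 1979), since |⟨420⟩| = 43.
1926^43 mod 1979 = 1125.
Since 1125 ≠ 1, 1926 does not lie in the subgroup.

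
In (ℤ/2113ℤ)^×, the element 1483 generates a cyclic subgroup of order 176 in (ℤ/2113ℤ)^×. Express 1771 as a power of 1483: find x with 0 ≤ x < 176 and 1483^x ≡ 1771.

Baby-step giant-step with m = ceil(sqrt(176)) = 14.
Baby table (1483^j mod 2113 for j=0..13):
  0:1  1:1483  2:1769  3:1194  4:8  5:1299  6:1474  7:1100
  8:64  9:1940  10:1227  11:348  12:512  13:729
Giant step factor: 1483^(-14) ≡ 1498 (mod 2113).
Scan 1771·1498^i mod 2113 for i = 0, 1, …:
  i=0: 1771   i=1: 1143   i=2: 684   i=3: 1940
Match at i=3, j=9: x = 3·14 + 9 = 51.

51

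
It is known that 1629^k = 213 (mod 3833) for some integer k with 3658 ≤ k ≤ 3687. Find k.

3686

Compute 1629^3658 mod 3833 = 2157, then multiply by 1629 repeatedly:
  1629^3658=2157  1629^3659=2725  1629^3660=411  1629^3661=2577  1629^3662=798
  1629^3663=555  1629^3664=3340  1629^3665=1833  1629^3666=50  1629^3667=957
  1629^3668=2755  1629^3669=3285  1629^3670=397  1629^3671=2769  1629^3672=3093
  1629^3673=1935  1629^3674=1389  1629^3675=1211  1629^3676=2557  1629^3677=2715
  1629^3678=3286  1629^3679=2026  1629^3680=141  1629^3681=3542  1629^3682=1253
  1629^3683=1981  1629^3684=3496  1629^3685=2979  1629^3686=213
Found 213 at exponent 3686.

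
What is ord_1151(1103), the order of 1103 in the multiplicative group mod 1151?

1150

The order of 1103 must divide p − 1 = 1150 = 2 · 5^2 · 23.
Divisors: 1, 2, 5, 10, 23, 25, 46, 50, 115, 230, 575, 1150.
Check each in increasing order: 1103^1 ≡ 1103;  1103^2 ≡ 2;  1103^5 ≡ 959;  1103^10 ≡ 32;  1103^23 ≡ 682;  1103^25 ≡ 213;  1103^46 ≡ 120;  1103^50 ≡ 480;  1103^115 ≡ 468;  1103^230 ≡ 334;  1103^575 ≡ 1150;  1103^1150 ≡ 1.
Smallest exponent giving 1 is 1150.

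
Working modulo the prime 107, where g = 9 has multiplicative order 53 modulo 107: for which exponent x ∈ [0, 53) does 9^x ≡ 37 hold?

Baby-step giant-step with m = ceil(sqrt(53)) = 8.
Baby table (9^j mod 107 for j=0..7):
  0:1  1:9  2:81  3:87  4:34  5:92  6:79  7:69
Giant step factor: 9^(-8) ≡ 56 (mod 107).
Scan 37·56^i mod 107 for i = 0, 1, …:
  i=0: 37   i=1: 39   i=2: 44   i=3: 3
  i=4: 61   i=5: 99   i=6: 87
Match at i=6, j=3: x = 6·8 + 3 = 51.

51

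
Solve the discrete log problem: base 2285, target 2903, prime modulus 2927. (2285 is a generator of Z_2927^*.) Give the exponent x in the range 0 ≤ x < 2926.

Baby-step giant-step with m = ceil(sqrt(2926)) = 55.
Baby table (2285^j mod 2927 for j=0..54):
  0:1  1:2285  2:2384  3:293  4:2149  5:1886  6:966  7:352
  8:2322  9:2046  10:691  11:1282  12:2370  13:500  14:970  15:711
  16:150  17:291  18:506  19:45  20:380  21:1908  22:1477  23:114
  24:2914  25:2492  26:1205  27:2045  28:1333  29:1825  30:2077  31:1278
  32:2011  33:2672  34:2725  35:896  36:1387  37:2281  38:2025  39:2465
  40:977  41:2071  42:2203  43:2342  44:914  45:1539  46:1288  47:1445
  48:169  49:2728  50:1897  51:2685  52:233  53:2618  54:2269
Giant step factor: 2285^(-55) ≡ 670 (mod 2927).
Scan 2903·670^i mod 2927 for i = 0, 1, …:
  i=0: 2903   i=1: 1482   i=2: 687   i=3: 751
  i=4: 2653   i=5: 821   i=6: 2721   i=7: 2476
  i=8: 2238   i=9: 836     …   i=27: 327
  i=28: 2492
Match at i=28, j=25: x = 28·55 + 25 = 1565.

1565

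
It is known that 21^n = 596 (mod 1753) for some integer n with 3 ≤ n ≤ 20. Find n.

Compute 21^3 mod 1753 = 496, then multiply by 21 repeatedly:
  21^3=496  21^4=1651  21^5=1364  21^6=596
Found 596 at exponent 6.

6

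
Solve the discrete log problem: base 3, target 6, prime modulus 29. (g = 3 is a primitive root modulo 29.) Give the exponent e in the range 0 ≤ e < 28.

Successive powers of 3 modulo 29:
  3^0=1  3^1=3  3^2=9  3^3=27  3^4=23  3^5=11
  3^6=4  3^7=12  3^8=7  3^9=21  3^10=5  3^11=15
  3^12=16  3^13=19  3^14=28  3^15=26  3^16=20  3^17=2
  3^18=6
So 3^18 ≡ 6 (mod 29), giving e = 18.

18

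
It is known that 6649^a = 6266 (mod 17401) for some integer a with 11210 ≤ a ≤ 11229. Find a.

11227

Compute 6649^11210 mod 17401 = 14866, then multiply by 6649 repeatedly:
  6649^11210=14866  6649^11211=6354  6649^11212=15519  6649^11213=15302  6649^11214=16752
  6649^11215=247  6649^11216=6609  6649^11217=5716  6649^11218=1900  6649^11219=17375
  6649^11220=1136  6649^11221=1230  6649^11222=17201  6649^11223=10077  6649^11224=8123
  6649^11225=14524  6649^11226=11927  6649^11227=6266
Found 6266 at exponent 11227.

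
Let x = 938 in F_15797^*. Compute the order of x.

The order of 938 must divide p − 1 = 15796 = 2^2 · 11 · 359.
Divisors: 1, 2, 4, 11, 22, 44, 359, 718, 1436, 3949, 7898, 15796.
Check each in increasing order: 938^1 ≡ 938;  938^2 ≡ 11009;  938^4 ≡ 3497;  938^11 ≡ 383;  938^22 ≡ 4516;  938^44 ≡ 329;  938^359 ≡ 4114;  938^718 ≡ 6409;  938^1436 ≡ 3081;  938^3949 ≡ 11619;  938^7898 ≡ 15796;  938^15796 ≡ 1.
Smallest exponent giving 1 is 15796.

15796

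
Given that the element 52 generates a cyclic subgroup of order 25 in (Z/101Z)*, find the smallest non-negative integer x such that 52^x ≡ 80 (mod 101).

21

Successive powers of 52 modulo 101:
  52^0=1  52^1=52  52^2=78  52^3=16  52^4=24  52^5=36
  52^6=54  52^7=81  52^8=71  52^9=56  52^10=84  52^11=25
  52^12=88  52^13=31  52^14=97  52^15=95  52^16=92  52^17=37
  52^18=5  52^19=58  52^20=87  52^21=80
So 52^21 ≡ 80 (mod 101), giving x = 21.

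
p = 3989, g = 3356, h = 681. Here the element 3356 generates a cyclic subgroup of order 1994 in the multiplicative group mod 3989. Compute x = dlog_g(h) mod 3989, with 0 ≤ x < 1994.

919

Baby-step giant-step with m = ceil(sqrt(1994)) = 45.
Baby table (3356^j mod 3989 for j=0..44):
  0:1  1:3356  2:1789  3:439  4:1343  5:3527  6:1249  7:3194
  8:621  9:1818  10:2027  11:1367  12:302  13:306  14:1763  15:941
  16:2697  17:91  18:2232  19:3239  20:59  21:2543  22:1837  23:1967
  24:3446  25:665  26:1889  27:963  28:738  29:3548  30:3912  31:873
  32:1862  33:2098  34:303  35:3662  36:3552  37:1380  38:51  39:3618
  40:3481  41:2444  42:680  43:372  44:3864
Giant step factor: 3356^(-45) ≡ 3313 (mod 3989).
Scan 681·3313^i mod 3989 for i = 0, 1, …:
  i=0: 681   i=1: 2368   i=2: 2810   i=3: 3193
  i=4: 3570   i=5: 25   i=6: 3045   i=7: 3893
  i=8: 1072   i=9: 1326     …   i=19: 603
  i=20: 3239
Match at i=20, j=19: x = 20·45 + 19 = 919.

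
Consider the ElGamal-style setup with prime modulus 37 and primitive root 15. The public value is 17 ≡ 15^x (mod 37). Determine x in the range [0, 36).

Successive powers of 15 modulo 37:
  15^0=1  15^1=15  15^2=3  15^3=8  15^4=9  15^5=24
  15^6=27  15^7=35  15^8=7  15^9=31  15^10=21  15^11=19
  15^12=26  15^13=20  15^14=4  15^15=23  15^16=12  15^17=32
  15^18=36  15^19=22  15^20=34  15^21=29  15^22=28  15^23=13
  15^24=10  15^25=2  15^26=30  15^27=6  15^28=16  15^29=18
  15^30=11  15^31=17
So 15^31 ≡ 17 (mod 37), giving x = 31.

31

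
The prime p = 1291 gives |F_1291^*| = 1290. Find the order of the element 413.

645

The order of 413 must divide p − 1 = 1290 = 2 · 3 · 5 · 43.
Divisors: 1, 2, 3, 5, 6, 10, 15, 30, 43, 86, 129, 215, 258, 430, 645, 1290.
Check each in increasing order: 413^1 ≡ 413;  413^2 ≡ 157;  413^3 ≡ 291;  413^5 ≡ 502;  413^6 ≡ 766;  413^10 ≡ 259;  413^15 ≡ 918;  413^30 ≡ 992;  413^43 ≡ 365;  413^86 ≡ 252;  413^129 ≡ 319;  413^215 ≡ 346;  413^258 ≡ 1063;  413^430 ≡ 944;  413^645 ≡ 1.
Smallest exponent giving 1 is 645.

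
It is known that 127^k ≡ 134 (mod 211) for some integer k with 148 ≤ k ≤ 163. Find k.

154

Compute 127^148 mod 211 = 56, then multiply by 127 repeatedly:
  127^148=56  127^149=149  127^150=144  127^151=142  127^152=99
  127^153=124  127^154=134
Found 134 at exponent 154.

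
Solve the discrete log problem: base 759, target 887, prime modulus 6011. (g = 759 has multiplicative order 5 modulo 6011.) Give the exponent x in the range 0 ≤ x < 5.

4

Successive powers of 759 modulo 6011:
  759^0=1  759^1=759  759^2=5036  759^3=5339  759^4=887
So 759^4 ≡ 887 (mod 6011), giving x = 4.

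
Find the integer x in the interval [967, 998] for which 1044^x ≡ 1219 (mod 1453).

975

Compute 1044^967 mod 1453 = 698, then multiply by 1044 repeatedly:
  1044^967=698  1044^968=759  1044^969=511  1044^970=233  1044^971=601
  1044^972=1201  1044^973=1358  1044^974=1077  1044^975=1219
Found 1219 at exponent 975.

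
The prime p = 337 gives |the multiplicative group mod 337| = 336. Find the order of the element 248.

336

The order of 248 must divide p − 1 = 336 = 2^4 · 3 · 7.
Divisors: 1, 2, 3, 4, 6, 7, 8, 12, 14, 16, 21, 24, 28, 42, 48, 56, 84, 112, 168, 336.
Check each in increasing order: 248^1 ≡ 248;  248^2 ≡ 170;  248^3 ≡ 35;  248^4 ≡ 255;  248^6 ≡ 214;  248^7 ≡ 163;  248^8 ≡ 321;  248^12 ≡ 301;  248^14 ≡ 283;  248^16 ≡ 256;  248^21 ≡ 297;  248^24 ≡ 285;  248^28 ≡ 220;  248^42 ≡ 252;  248^48 ≡ 8;  248^56 ≡ 209;  248^84 ≡ 148;  248^112 ≡ 208;  248^168 ≡ 336;  248^336 ≡ 1.
Smallest exponent giving 1 is 336.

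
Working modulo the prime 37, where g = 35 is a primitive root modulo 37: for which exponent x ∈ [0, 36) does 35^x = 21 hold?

22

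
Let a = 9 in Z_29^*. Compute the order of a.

14

The order of 9 must divide p − 1 = 28 = 2^2 · 7.
Divisors: 1, 2, 4, 7, 14, 28.
Check each in increasing order: 9^1 ≡ 9;  9^2 ≡ 23;  9^4 ≡ 7;  9^7 ≡ 28;  9^14 ≡ 1.
Smallest exponent giving 1 is 14.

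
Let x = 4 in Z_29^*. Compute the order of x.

The order of 4 must divide p − 1 = 28 = 2^2 · 7.
Divisors: 1, 2, 4, 7, 14, 28.
Check each in increasing order: 4^1 ≡ 4;  4^2 ≡ 16;  4^4 ≡ 24;  4^7 ≡ 28;  4^14 ≡ 1.
Smallest exponent giving 1 is 14.

14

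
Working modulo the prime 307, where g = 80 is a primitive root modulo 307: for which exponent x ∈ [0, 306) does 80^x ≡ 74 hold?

Baby-step giant-step with m = ceil(sqrt(306)) = 18.
Baby table (80^j mod 307 for j=0..17):
  0:1  1:80  2:260  3:231  4:60  5:195  6:250  7:45
  8:223  9:34  10:264  11:244  12:179  13:198  14:183  15:211
  16:302  17:214
Giant step factor: 80^(-18) ≡ 81 (mod 307).
Scan 74·81^i mod 307 for i = 0, 1, …:
  i=0: 74   i=1: 161   i=2: 147   i=3: 241
  i=4: 180   i=5: 151   i=6: 258   i=7: 22
  i=8: 247   i=9: 52     …   i=15: 173
  i=16: 198
Match at i=16, j=13: x = 16·18 + 13 = 301.

301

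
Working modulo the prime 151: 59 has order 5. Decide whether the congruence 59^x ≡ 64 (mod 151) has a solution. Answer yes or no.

yes

64 ∈ ⟨59⟩ iff 64^5 ≡ 1 (mod 151), since |⟨59⟩| = 5.
64^5 mod 151 = 1.
Since 1 = 1, 64 lies in the subgroup.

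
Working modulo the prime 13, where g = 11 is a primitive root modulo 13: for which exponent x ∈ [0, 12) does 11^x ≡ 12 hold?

6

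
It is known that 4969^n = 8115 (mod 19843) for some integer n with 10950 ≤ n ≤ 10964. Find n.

Compute 4969^10950 mod 19843 = 19759, then multiply by 4969 repeatedly:
  4969^10950=19759  4969^10951=19150  4969^10952=9165  4969^10953=1200  4969^10954=9900
  4969^10955=2303  4969^10956=14039  4969^10957=11646  4969^10958=6786  4969^10959=6377
  4969^10960=17885  4969^10961=13611  4969^10962=8115
Found 8115 at exponent 10962.

10962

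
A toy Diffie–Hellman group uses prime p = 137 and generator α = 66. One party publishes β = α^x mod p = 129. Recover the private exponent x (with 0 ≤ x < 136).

58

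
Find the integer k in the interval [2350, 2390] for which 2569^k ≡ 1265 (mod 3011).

Compute 2569^2350 mod 3011 = 757, then multiply by 2569 repeatedly:
  2569^2350=757  2569^2351=2638  2569^2352=2272  2569^2353=1450  2569^2354=443
  2569^2355=2920  2569^2356=1079  2569^2357=1831  2569^2358=657  2569^2359=1673
  2569^2360=1240  2569^2361=2933  2569^2362=1355  2569^2363=279  2569^2364=133
  2569^2365=1434  2569^2366=1493  2569^2367=2514  2569^2368=2882  2569^2369=2820
  2569^2370=114  2569^2371=799  2569^2372=2140  2569^2373=2585  2569^2374=1610
  2569^2375=1987  2569^2376=958  2569^2377=1115  2569^2378=974  2569^2379=65
  2569^2380=1380  2569^2381=1273  2569^2382=391  2569^2383=1816  2569^2384=1265
Found 1265 at exponent 2384.

2384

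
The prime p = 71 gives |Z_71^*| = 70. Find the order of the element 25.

The order of 25 must divide p − 1 = 70 = 2 · 5 · 7.
Divisors: 1, 2, 5, 7, 10, 14, 35, 70.
Check each in increasing order: 25^1 ≡ 25;  25^2 ≡ 57;  25^5 ≡ 1.
Smallest exponent giving 1 is 5.

5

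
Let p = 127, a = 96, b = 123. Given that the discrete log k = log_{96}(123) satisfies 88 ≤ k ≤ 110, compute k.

99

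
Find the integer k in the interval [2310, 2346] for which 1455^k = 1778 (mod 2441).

2320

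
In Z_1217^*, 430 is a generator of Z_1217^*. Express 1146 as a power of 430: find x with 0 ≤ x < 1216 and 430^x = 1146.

420

Baby-step giant-step with m = ceil(sqrt(1216)) = 35.
Baby table (430^j mod 1217 for j=0..34):
  0:1  1:430  2:1133  3:390  4:971  5:99  6:1192  7:203
  8:883  9:1203  10:65  11:1176  12:625  13:1010  14:1048  15:350
  16:809  17:1025  18:196  19:307  20:574  21:986  22:464  23:1149
  24:1185  25:844  26:254  27:907  28:570  29:483  30:800  31:806
  32:952  33:448  34:354
Giant step factor: 430^(-35) ≡ 474 (mod 1217).
Scan 1146·474^i mod 1217 for i = 0, 1, …:
  i=0: 1146   i=1: 422   i=2: 440   i=3: 453
  i=4: 530   i=5: 518   i=6: 915   i=7: 458
  i=8: 466   i=9: 607   i=10: 506   i=11: 95
  i=12: 1
Match at i=12, j=0: x = 12·35 + 0 = 420.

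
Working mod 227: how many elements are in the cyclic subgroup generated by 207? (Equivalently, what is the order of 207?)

113

The order of 207 must divide p − 1 = 226 = 2 · 113.
Divisors: 1, 2, 113, 226.
Check each in increasing order: 207^1 ≡ 207;  207^2 ≡ 173;  207^113 ≡ 1.
Smallest exponent giving 1 is 113.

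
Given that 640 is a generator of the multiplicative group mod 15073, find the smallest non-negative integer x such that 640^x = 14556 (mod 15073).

9807

Baby-step giant-step with m = ceil(sqrt(15072)) = 123.
Baby table (640^j mod 15073 for j=0..122):
  0:1  1:640  2:2629  3:9457  4:8207  5:7076  6:6740  7:2722
  8:8685  9:11536  10:12343  11:1268  12:12651  13:2439  14:8441  15:6106
  16:3933  17:15002  18:14852  19:9290  20:6838  21:5150  22:10086  23:3796
  24:2687  25:1358  26:9959  27:12954  28:410  29:6159  30:7707  31:3609
  32:3591  33:7144  34:5041  35:618  36:3622  37:11911  38:11175  39:7398
  40:1798  41:5172  42:9093  43:1342  44:14792  45:1036  46:14901  47:10504
  48:2  49:1280  50:5258  51:3841  52:1341  53:14152  54:13480  55:5444
  56:2297  57:7999  58:9613  59:2536  60:10229  61:4878  62:1809  63:12212
  64:7866  65:14931  66:14631  67:3507  68:13676  69:10300  70:5099  71:7592
  72:5374  73:2716  74:4845  75:10835  76:820  77:12318  78:341  79:7218
  80:7182  81:14288  82:10082  83:1236  84:7244  85:8749  86:7277  87:14796
  88:3596  89:10344  90:3113  91:2684  92:14511  93:2072  94:14729  95:5935
  96:4  97:2560  98:10516  99:7682  100:2682  101:13231  102:11887  103:10888
  104:4594  105:925  106:4153  107:5072  108:5385  109:9756  110:3618  111:9351
  112:659  113:14789  114:14189  115:7014  116:12279  117:5527  118:10198  119:111
  120:10748  121:5432  122:9690
Giant step factor: 640^(-123) ≡ 4412 (mod 15073).
Scan 14556·4412^i mod 15073 for i = 0, 1, …:
  i=0: 14556   i=1: 10092   i=2: 262   i=3: 10396
  i=4: 13   i=5: 12137   i=6: 9148   i=7: 10555
  i=8: 8163   i=9: 5759     …   i=78: 7035
  i=79: 3113
Match at i=79, j=90: x = 79·123 + 90 = 9807.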